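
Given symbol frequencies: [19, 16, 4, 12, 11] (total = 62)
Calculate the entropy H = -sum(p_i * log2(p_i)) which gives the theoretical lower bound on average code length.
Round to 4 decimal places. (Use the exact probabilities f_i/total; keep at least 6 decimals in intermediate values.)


Per-symbol terms -p_i * log2(p_i) with p_i = f_i/62:
  p = 19/62 = 0.306452: log2(p) = -1.706269, -p*log2(p) = 0.522889
  p = 16/62 = 0.258065: log2(p) = -1.954196, -p*log2(p) = 0.504309
  p = 4/62 = 0.064516: log2(p) = -3.954196, -p*log2(p) = 0.255109
  p = 12/62 = 0.193548: log2(p) = -2.369234, -p*log2(p) = 0.458561
  p = 11/62 = 0.177419: log2(p) = -2.494765, -p*log2(p) = 0.442620
H = 0.522889 + 0.504309 + 0.255109 + 0.458561 + 0.442620 = 2.183488

H = 2.1835 bits/symbol


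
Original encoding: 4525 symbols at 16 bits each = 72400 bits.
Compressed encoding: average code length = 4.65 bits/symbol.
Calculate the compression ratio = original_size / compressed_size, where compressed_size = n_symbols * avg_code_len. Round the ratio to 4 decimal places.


original_size = n_symbols * orig_bits = 4525 * 16 = 72400 bits
compressed_size = n_symbols * avg_code_len = 4525 * 4.65 = 21041.25 bits
ratio = original_size / compressed_size = 72400 / 21041.25 = 3.4409

Compression ratio = 3.4409


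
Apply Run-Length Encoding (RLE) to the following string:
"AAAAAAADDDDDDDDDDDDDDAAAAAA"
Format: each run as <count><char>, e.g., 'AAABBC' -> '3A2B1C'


Scanning runs left to right:
  i=0: run of 'A' x 7 -> '7A'
  i=7: run of 'D' x 14 -> '14D'
  i=21: run of 'A' x 6 -> '6A'

RLE = 7A14D6A


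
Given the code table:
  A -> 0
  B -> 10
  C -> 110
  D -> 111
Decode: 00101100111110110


Decoding:
0 -> A
0 -> A
10 -> B
110 -> C
0 -> A
111 -> D
110 -> C
110 -> C


Result: AABCADCC


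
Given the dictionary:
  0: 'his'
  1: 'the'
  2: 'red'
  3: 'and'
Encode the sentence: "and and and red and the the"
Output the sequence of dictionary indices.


Look up each word in the dictionary:
  'and' -> 3
  'and' -> 3
  'and' -> 3
  'red' -> 2
  'and' -> 3
  'the' -> 1
  'the' -> 1

Encoded: [3, 3, 3, 2, 3, 1, 1]


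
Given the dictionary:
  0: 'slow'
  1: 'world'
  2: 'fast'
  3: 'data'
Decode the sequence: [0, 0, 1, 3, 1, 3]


Look up each index in the dictionary:
  0 -> 'slow'
  0 -> 'slow'
  1 -> 'world'
  3 -> 'data'
  1 -> 'world'
  3 -> 'data'

Decoded: "slow slow world data world data"


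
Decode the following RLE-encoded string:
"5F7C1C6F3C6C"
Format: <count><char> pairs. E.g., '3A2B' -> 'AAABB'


Expanding each <count><char> pair:
  5F -> 'FFFFF'
  7C -> 'CCCCCCC'
  1C -> 'C'
  6F -> 'FFFFFF'
  3C -> 'CCC'
  6C -> 'CCCCCC'

Decoded = FFFFFCCCCCCCCFFFFFFCCCCCCCCC


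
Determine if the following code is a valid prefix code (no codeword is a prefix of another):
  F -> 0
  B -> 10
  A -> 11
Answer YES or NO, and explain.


Checking each pair (does one codeword prefix another?):
  F='0' vs B='10': no prefix
  F='0' vs A='11': no prefix
  B='10' vs F='0': no prefix
  B='10' vs A='11': no prefix
  A='11' vs F='0': no prefix
  A='11' vs B='10': no prefix
No violation found over all pairs.

YES -- this is a valid prefix code. No codeword is a prefix of any other codeword.


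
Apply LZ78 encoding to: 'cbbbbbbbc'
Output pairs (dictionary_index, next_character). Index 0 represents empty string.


LZ78 encoding steps:
Dictionary: {0: ''}
Step 1: w='' (idx 0), next='c' -> output (0, 'c'), add 'c' as idx 1
Step 2: w='' (idx 0), next='b' -> output (0, 'b'), add 'b' as idx 2
Step 3: w='b' (idx 2), next='b' -> output (2, 'b'), add 'bb' as idx 3
Step 4: w='bb' (idx 3), next='b' -> output (3, 'b'), add 'bbb' as idx 4
Step 5: w='b' (idx 2), next='c' -> output (2, 'c'), add 'bc' as idx 5


Encoded: [(0, 'c'), (0, 'b'), (2, 'b'), (3, 'b'), (2, 'c')]


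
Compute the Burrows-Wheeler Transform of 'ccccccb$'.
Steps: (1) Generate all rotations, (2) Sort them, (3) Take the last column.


Rotations (sorted):
  0: $ccccccb -> last char: b
  1: b$cccccc -> last char: c
  2: cb$ccccc -> last char: c
  3: ccb$cccc -> last char: c
  4: cccb$ccc -> last char: c
  5: ccccb$cc -> last char: c
  6: cccccb$c -> last char: c
  7: ccccccb$ -> last char: $


BWT = bcccccc$


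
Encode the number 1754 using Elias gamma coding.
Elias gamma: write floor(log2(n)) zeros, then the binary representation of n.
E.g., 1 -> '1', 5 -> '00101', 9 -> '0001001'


num_bits = floor(log2(1754)) + 1 = 11
leading_zeros = num_bits - 1 = 10
binary(1754) = 11011011010

Elias gamma(1754) = '0000000000' + '11011011010' = 000000000011011011010 (21 bits)


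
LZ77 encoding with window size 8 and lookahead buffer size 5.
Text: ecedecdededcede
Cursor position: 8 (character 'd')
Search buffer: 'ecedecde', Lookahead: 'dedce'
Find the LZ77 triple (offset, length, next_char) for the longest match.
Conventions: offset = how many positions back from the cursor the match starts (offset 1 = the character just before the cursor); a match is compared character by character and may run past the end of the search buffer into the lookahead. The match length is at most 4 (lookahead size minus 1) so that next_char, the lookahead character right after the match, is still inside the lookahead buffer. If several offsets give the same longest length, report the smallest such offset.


Try each offset into the search buffer:
  offset=1 (pos 7, char 'e'): match length 0
  offset=2 (pos 6, char 'd'): match length 3
  offset=3 (pos 5, char 'c'): match length 0
  offset=4 (pos 4, char 'e'): match length 0
  offset=5 (pos 3, char 'd'): match length 2
  offset=6 (pos 2, char 'e'): match length 0
  offset=7 (pos 1, char 'c'): match length 0
  offset=8 (pos 0, char 'e'): match length 0
Longest match has length 3 at offset 2.
next_char = character at position 8 + 3 = 11 -> 'c'

Best match: offset=2, length=3 (matching 'ded' starting at position 6)
LZ77 triple: (2, 3, 'c')


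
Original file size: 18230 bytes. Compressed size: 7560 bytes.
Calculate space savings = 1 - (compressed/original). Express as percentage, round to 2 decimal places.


ratio = compressed/original = 7560/18230 = 0.414701
savings = 1 - ratio = 1 - 0.414701 = 0.585299
as a percentage: 0.585299 * 100 = 58.53%

Space savings = 1 - 7560/18230 = 58.53%


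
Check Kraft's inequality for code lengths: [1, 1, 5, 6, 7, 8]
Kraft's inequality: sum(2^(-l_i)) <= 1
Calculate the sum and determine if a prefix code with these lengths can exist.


Sum = 2^(-1) + 2^(-1) + 2^(-5) + 2^(-6) + 2^(-7) + 2^(-8)
    = 0.5 + 0.5 + 0.03125 + 0.015625 + 0.0078125 + 0.00390625
    = 271/256 = 1.05859375
Since 1.05859375 > 1, Kraft's inequality is NOT satisfied.
A prefix code with these lengths CANNOT exist.

Kraft sum = 1.05859375. Not satisfied.


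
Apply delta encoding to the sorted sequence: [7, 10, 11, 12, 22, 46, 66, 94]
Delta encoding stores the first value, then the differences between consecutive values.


First value: 7
Deltas:
  10 - 7 = 3
  11 - 10 = 1
  12 - 11 = 1
  22 - 12 = 10
  46 - 22 = 24
  66 - 46 = 20
  94 - 66 = 28


Delta encoded: [7, 3, 1, 1, 10, 24, 20, 28]


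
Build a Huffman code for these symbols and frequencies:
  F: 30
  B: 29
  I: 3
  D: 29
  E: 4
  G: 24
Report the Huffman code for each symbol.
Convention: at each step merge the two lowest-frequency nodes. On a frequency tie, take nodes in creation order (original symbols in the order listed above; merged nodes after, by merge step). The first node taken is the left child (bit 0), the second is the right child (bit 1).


Huffman tree construction:
Step 1: Merge I(3) + E(4) = 7
Step 2: Merge (I+E)(7) + G(24) = 31
Step 3: Merge B(29) + D(29) = 58
Step 4: Merge F(30) + ((I+E)+G)(31) = 61
Step 5: Merge (B+D)(58) + (F+((I+E)+G))(61) = 119
Read each symbol's code off the tree from the root (left child = 0, right child = 1).

Codes:
  F: 10 (length 2)
  B: 00 (length 2)
  I: 1100 (length 4)
  D: 01 (length 2)
  E: 1101 (length 4)
  G: 111 (length 3)
Average code length: 276/119 = 2.3193 bits/symbol


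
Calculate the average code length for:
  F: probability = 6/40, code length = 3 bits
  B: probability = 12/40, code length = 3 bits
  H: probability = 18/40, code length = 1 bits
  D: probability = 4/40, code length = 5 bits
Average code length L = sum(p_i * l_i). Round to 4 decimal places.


Weighted contributions p_i * l_i:
  F: (6/40) * 3 = 18/40
  B: (12/40) * 3 = 36/40
  H: (18/40) * 1 = 18/40
  D: (4/40) * 5 = 20/40
Sum = (18 + 36 + 18 + 20)/40 = 92/40

L = 92/40 = 2.3000 bits/symbol


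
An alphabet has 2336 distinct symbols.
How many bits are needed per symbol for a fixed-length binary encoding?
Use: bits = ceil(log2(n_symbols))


log2(2336) = 11.1898
Bracket: 2^11 = 2048 < 2336 <= 2^12 = 4096
So ceil(log2(2336)) = 12

bits = ceil(log2(2336)) = ceil(11.1898) = 12 bits


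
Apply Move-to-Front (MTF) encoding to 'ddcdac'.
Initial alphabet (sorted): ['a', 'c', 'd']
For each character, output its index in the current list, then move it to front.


MTF encoding:
'd': index 2 in ['a', 'c', 'd'] -> ['d', 'a', 'c']
'd': index 0 in ['d', 'a', 'c'] -> ['d', 'a', 'c']
'c': index 2 in ['d', 'a', 'c'] -> ['c', 'd', 'a']
'd': index 1 in ['c', 'd', 'a'] -> ['d', 'c', 'a']
'a': index 2 in ['d', 'c', 'a'] -> ['a', 'd', 'c']
'c': index 2 in ['a', 'd', 'c'] -> ['c', 'a', 'd']


Output: [2, 0, 2, 1, 2, 2]


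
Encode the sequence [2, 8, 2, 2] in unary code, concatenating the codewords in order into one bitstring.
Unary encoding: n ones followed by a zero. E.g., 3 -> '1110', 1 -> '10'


Encode each number as n ones followed by a terminating 0:
  2 -> 110 (3 bits)
  8 -> 111111110 (9 bits)
  2 -> 110 (3 bits)
  2 -> 110 (3 bits)
Total length = 3 + 9 + 3 + 3 = 18 bits.

Unary([2, 8, 2, 2]) = 110111111110110110 (18 bits)


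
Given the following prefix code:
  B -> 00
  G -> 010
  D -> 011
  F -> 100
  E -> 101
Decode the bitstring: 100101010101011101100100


Decoding step by step:
Bits 100 -> F
Bits 101 -> E
Bits 010 -> G
Bits 101 -> E
Bits 011 -> D
Bits 101 -> E
Bits 100 -> F
Bits 100 -> F


Decoded message: FEGEDEFF


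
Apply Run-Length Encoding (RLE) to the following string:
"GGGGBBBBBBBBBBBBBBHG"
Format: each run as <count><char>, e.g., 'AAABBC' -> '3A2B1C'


Scanning runs left to right:
  i=0: run of 'G' x 4 -> '4G'
  i=4: run of 'B' x 14 -> '14B'
  i=18: run of 'H' x 1 -> '1H'
  i=19: run of 'G' x 1 -> '1G'

RLE = 4G14B1H1G


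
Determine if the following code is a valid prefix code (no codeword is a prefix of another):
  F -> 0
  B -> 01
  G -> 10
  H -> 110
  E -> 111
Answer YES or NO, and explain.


Checking each pair (does one codeword prefix another?):
  F='0' vs B='01': prefix -- VIOLATION

NO -- this is NOT a valid prefix code. F (0) is a prefix of B (01).


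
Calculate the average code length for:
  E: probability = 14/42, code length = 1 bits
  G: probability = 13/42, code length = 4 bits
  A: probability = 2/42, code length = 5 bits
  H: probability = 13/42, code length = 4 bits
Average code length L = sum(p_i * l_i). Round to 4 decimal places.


Weighted contributions p_i * l_i:
  E: (14/42) * 1 = 14/42
  G: (13/42) * 4 = 52/42
  A: (2/42) * 5 = 10/42
  H: (13/42) * 4 = 52/42
Sum = (14 + 52 + 10 + 52)/42 = 128/42

L = 128/42 = 3.0476 bits/symbol


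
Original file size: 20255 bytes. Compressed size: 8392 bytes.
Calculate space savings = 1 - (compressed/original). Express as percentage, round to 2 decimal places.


ratio = compressed/original = 8392/20255 = 0.414317
savings = 1 - ratio = 1 - 0.414317 = 0.585683
as a percentage: 0.585683 * 100 = 58.57%

Space savings = 1 - 8392/20255 = 58.57%


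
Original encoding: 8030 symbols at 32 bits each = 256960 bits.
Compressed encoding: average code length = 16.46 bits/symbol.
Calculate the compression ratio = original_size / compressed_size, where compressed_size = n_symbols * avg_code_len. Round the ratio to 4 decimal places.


original_size = n_symbols * orig_bits = 8030 * 32 = 256960 bits
compressed_size = n_symbols * avg_code_len = 8030 * 16.46 = 132173.8 bits
ratio = original_size / compressed_size = 256960 / 132173.8 = 1.9441

Compression ratio = 1.9441


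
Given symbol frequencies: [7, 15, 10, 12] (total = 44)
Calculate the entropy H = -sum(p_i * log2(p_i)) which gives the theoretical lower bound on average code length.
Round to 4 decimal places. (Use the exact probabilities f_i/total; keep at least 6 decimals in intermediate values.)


Per-symbol terms -p_i * log2(p_i) with p_i = f_i/44:
  p = 7/44 = 0.159091: log2(p) = -2.652077, -p*log2(p) = 0.421921
  p = 15/44 = 0.340909: log2(p) = -1.552541, -p*log2(p) = 0.529275
  p = 10/44 = 0.227273: log2(p) = -2.137504, -p*log2(p) = 0.485796
  p = 12/44 = 0.272727: log2(p) = -1.874469, -p*log2(p) = 0.511219
H = 0.421921 + 0.529275 + 0.485796 + 0.511219 = 1.948211

H = 1.9482 bits/symbol


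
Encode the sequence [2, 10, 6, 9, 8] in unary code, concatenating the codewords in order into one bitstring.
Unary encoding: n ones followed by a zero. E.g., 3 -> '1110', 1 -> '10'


Encode each number as n ones followed by a terminating 0:
  2 -> 110 (3 bits)
  10 -> 11111111110 (11 bits)
  6 -> 1111110 (7 bits)
  9 -> 1111111110 (10 bits)
  8 -> 111111110 (9 bits)
Total length = 3 + 11 + 7 + 10 + 9 = 40 bits.

Unary([2, 10, 6, 9, 8]) = 1101111111111011111101111111110111111110 (40 bits)


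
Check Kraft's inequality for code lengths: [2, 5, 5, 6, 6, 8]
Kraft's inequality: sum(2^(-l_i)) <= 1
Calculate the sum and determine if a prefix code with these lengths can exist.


Sum = 2^(-2) + 2^(-5) + 2^(-5) + 2^(-6) + 2^(-6) + 2^(-8)
    = 0.25 + 0.03125 + 0.03125 + 0.015625 + 0.015625 + 0.00390625
    = 89/256 = 0.34765625
Since 0.34765625 <= 1, Kraft's inequality IS satisfied.
A prefix code with these lengths CAN exist.

Kraft sum = 0.34765625. Satisfied.


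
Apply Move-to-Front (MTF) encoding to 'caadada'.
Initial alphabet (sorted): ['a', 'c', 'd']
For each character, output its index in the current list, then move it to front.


MTF encoding:
'c': index 1 in ['a', 'c', 'd'] -> ['c', 'a', 'd']
'a': index 1 in ['c', 'a', 'd'] -> ['a', 'c', 'd']
'a': index 0 in ['a', 'c', 'd'] -> ['a', 'c', 'd']
'd': index 2 in ['a', 'c', 'd'] -> ['d', 'a', 'c']
'a': index 1 in ['d', 'a', 'c'] -> ['a', 'd', 'c']
'd': index 1 in ['a', 'd', 'c'] -> ['d', 'a', 'c']
'a': index 1 in ['d', 'a', 'c'] -> ['a', 'd', 'c']


Output: [1, 1, 0, 2, 1, 1, 1]


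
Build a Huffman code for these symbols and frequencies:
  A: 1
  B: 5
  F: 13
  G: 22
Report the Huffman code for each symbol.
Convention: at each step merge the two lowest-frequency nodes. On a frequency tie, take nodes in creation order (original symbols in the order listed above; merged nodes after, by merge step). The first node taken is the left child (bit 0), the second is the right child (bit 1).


Huffman tree construction:
Step 1: Merge A(1) + B(5) = 6
Step 2: Merge (A+B)(6) + F(13) = 19
Step 3: Merge ((A+B)+F)(19) + G(22) = 41
Read each symbol's code off the tree from the root (left child = 0, right child = 1).

Codes:
  A: 000 (length 3)
  B: 001 (length 3)
  F: 01 (length 2)
  G: 1 (length 1)
Average code length: 66/41 = 1.6098 bits/symbol


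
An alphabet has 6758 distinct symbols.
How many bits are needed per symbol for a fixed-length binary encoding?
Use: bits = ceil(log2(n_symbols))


log2(6758) = 12.7224
Bracket: 2^12 = 4096 < 6758 <= 2^13 = 8192
So ceil(log2(6758)) = 13

bits = ceil(log2(6758)) = ceil(12.7224) = 13 bits


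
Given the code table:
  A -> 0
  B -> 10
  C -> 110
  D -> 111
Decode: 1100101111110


Decoding:
110 -> C
0 -> A
10 -> B
111 -> D
111 -> D
0 -> A


Result: CABDDA


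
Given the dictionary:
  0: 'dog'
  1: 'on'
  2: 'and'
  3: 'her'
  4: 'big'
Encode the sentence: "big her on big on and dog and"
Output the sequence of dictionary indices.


Look up each word in the dictionary:
  'big' -> 4
  'her' -> 3
  'on' -> 1
  'big' -> 4
  'on' -> 1
  'and' -> 2
  'dog' -> 0
  'and' -> 2

Encoded: [4, 3, 1, 4, 1, 2, 0, 2]


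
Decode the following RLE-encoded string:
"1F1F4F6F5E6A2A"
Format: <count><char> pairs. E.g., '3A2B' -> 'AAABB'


Expanding each <count><char> pair:
  1F -> 'F'
  1F -> 'F'
  4F -> 'FFFF'
  6F -> 'FFFFFF'
  5E -> 'EEEEE'
  6A -> 'AAAAAA'
  2A -> 'AA'

Decoded = FFFFFFFFFFFFEEEEEAAAAAAAA


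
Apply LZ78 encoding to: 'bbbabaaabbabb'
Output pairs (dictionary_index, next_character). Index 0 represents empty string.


LZ78 encoding steps:
Dictionary: {0: ''}
Step 1: w='' (idx 0), next='b' -> output (0, 'b'), add 'b' as idx 1
Step 2: w='b' (idx 1), next='b' -> output (1, 'b'), add 'bb' as idx 2
Step 3: w='' (idx 0), next='a' -> output (0, 'a'), add 'a' as idx 3
Step 4: w='b' (idx 1), next='a' -> output (1, 'a'), add 'ba' as idx 4
Step 5: w='a' (idx 3), next='a' -> output (3, 'a'), add 'aa' as idx 5
Step 6: w='bb' (idx 2), next='a' -> output (2, 'a'), add 'bba' as idx 6
Step 7: w='bb' (idx 2), end of input -> output (2, '')


Encoded: [(0, 'b'), (1, 'b'), (0, 'a'), (1, 'a'), (3, 'a'), (2, 'a'), (2, '')]


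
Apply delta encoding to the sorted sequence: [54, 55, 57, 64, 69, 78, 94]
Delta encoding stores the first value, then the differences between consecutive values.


First value: 54
Deltas:
  55 - 54 = 1
  57 - 55 = 2
  64 - 57 = 7
  69 - 64 = 5
  78 - 69 = 9
  94 - 78 = 16


Delta encoded: [54, 1, 2, 7, 5, 9, 16]


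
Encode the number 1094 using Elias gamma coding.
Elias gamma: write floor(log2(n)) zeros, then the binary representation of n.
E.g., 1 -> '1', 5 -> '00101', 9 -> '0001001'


num_bits = floor(log2(1094)) + 1 = 11
leading_zeros = num_bits - 1 = 10
binary(1094) = 10001000110

Elias gamma(1094) = '0000000000' + '10001000110' = 000000000010001000110 (21 bits)


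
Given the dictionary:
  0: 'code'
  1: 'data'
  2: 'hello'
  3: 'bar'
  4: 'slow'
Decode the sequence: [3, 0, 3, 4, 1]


Look up each index in the dictionary:
  3 -> 'bar'
  0 -> 'code'
  3 -> 'bar'
  4 -> 'slow'
  1 -> 'data'

Decoded: "bar code bar slow data"


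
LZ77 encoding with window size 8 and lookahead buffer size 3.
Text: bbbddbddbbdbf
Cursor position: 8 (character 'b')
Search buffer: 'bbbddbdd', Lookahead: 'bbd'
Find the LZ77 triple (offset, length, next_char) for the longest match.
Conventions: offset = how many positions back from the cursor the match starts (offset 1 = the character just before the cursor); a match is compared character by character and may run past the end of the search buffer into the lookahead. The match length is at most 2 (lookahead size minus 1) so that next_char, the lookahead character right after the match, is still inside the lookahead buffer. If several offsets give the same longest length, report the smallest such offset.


Try each offset into the search buffer:
  offset=1 (pos 7, char 'd'): match length 0
  offset=2 (pos 6, char 'd'): match length 0
  offset=3 (pos 5, char 'b'): match length 1
  offset=4 (pos 4, char 'd'): match length 0
  offset=5 (pos 3, char 'd'): match length 0
  offset=6 (pos 2, char 'b'): match length 1
  offset=7 (pos 1, char 'b'): match length 2
  offset=8 (pos 0, char 'b'): match length 2
Longest match has length 2, found at offsets 7, 8; take the smallest, offset 7.
next_char = character at position 8 + 2 = 10 -> 'd'

Best match: offset=7, length=2 (matching 'bb' starting at position 1)
LZ77 triple: (7, 2, 'd')


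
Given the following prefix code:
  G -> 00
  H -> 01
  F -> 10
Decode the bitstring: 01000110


Decoding step by step:
Bits 01 -> H
Bits 00 -> G
Bits 01 -> H
Bits 10 -> F


Decoded message: HGHF


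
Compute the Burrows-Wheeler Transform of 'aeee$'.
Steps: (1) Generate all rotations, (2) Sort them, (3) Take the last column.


Rotations (sorted):
  0: $aeee -> last char: e
  1: aeee$ -> last char: $
  2: e$aee -> last char: e
  3: ee$ae -> last char: e
  4: eee$a -> last char: a


BWT = e$eea


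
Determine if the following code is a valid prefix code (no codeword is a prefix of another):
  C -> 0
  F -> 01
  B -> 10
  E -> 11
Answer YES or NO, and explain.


Checking each pair (does one codeword prefix another?):
  C='0' vs F='01': prefix -- VIOLATION

NO -- this is NOT a valid prefix code. C (0) is a prefix of F (01).


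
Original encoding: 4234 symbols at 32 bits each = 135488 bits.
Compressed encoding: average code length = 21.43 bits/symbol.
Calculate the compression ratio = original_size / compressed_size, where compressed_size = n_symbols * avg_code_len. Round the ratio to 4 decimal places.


original_size = n_symbols * orig_bits = 4234 * 32 = 135488 bits
compressed_size = n_symbols * avg_code_len = 4234 * 21.43 = 90734.62 bits
ratio = original_size / compressed_size = 135488 / 90734.62 = 1.4932

Compression ratio = 1.4932


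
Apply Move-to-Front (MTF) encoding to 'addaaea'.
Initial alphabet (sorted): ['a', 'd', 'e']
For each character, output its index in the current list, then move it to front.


MTF encoding:
'a': index 0 in ['a', 'd', 'e'] -> ['a', 'd', 'e']
'd': index 1 in ['a', 'd', 'e'] -> ['d', 'a', 'e']
'd': index 0 in ['d', 'a', 'e'] -> ['d', 'a', 'e']
'a': index 1 in ['d', 'a', 'e'] -> ['a', 'd', 'e']
'a': index 0 in ['a', 'd', 'e'] -> ['a', 'd', 'e']
'e': index 2 in ['a', 'd', 'e'] -> ['e', 'a', 'd']
'a': index 1 in ['e', 'a', 'd'] -> ['a', 'e', 'd']


Output: [0, 1, 0, 1, 0, 2, 1]


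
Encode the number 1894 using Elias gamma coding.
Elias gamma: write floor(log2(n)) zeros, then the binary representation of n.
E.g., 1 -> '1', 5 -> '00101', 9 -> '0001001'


num_bits = floor(log2(1894)) + 1 = 11
leading_zeros = num_bits - 1 = 10
binary(1894) = 11101100110

Elias gamma(1894) = '0000000000' + '11101100110' = 000000000011101100110 (21 bits)


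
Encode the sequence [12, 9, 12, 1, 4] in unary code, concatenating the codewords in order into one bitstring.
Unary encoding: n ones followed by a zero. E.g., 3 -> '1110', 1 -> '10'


Encode each number as n ones followed by a terminating 0:
  12 -> 1111111111110 (13 bits)
  9 -> 1111111110 (10 bits)
  12 -> 1111111111110 (13 bits)
  1 -> 10 (2 bits)
  4 -> 11110 (5 bits)
Total length = 13 + 10 + 13 + 2 + 5 = 43 bits.

Unary([12, 9, 12, 1, 4]) = 1111111111110111111111011111111111101011110 (43 bits)


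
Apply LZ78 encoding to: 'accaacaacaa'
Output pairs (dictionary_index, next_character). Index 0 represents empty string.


LZ78 encoding steps:
Dictionary: {0: ''}
Step 1: w='' (idx 0), next='a' -> output (0, 'a'), add 'a' as idx 1
Step 2: w='' (idx 0), next='c' -> output (0, 'c'), add 'c' as idx 2
Step 3: w='c' (idx 2), next='a' -> output (2, 'a'), add 'ca' as idx 3
Step 4: w='a' (idx 1), next='c' -> output (1, 'c'), add 'ac' as idx 4
Step 5: w='a' (idx 1), next='a' -> output (1, 'a'), add 'aa' as idx 5
Step 6: w='ca' (idx 3), next='a' -> output (3, 'a'), add 'caa' as idx 6


Encoded: [(0, 'a'), (0, 'c'), (2, 'a'), (1, 'c'), (1, 'a'), (3, 'a')]


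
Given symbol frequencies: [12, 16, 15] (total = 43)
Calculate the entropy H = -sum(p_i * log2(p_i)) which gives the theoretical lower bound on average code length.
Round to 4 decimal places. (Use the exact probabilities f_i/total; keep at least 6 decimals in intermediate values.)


Per-symbol terms -p_i * log2(p_i) with p_i = f_i/43:
  p = 12/43 = 0.279070: log2(p) = -1.841302, -p*log2(p) = 0.513852
  p = 16/43 = 0.372093: log2(p) = -1.426265, -p*log2(p) = 0.530703
  p = 15/43 = 0.348837: log2(p) = -1.519374, -p*log2(p) = 0.530014
H = 0.513852 + 0.530703 + 0.530014 = 1.574569

H = 1.5746 bits/symbol


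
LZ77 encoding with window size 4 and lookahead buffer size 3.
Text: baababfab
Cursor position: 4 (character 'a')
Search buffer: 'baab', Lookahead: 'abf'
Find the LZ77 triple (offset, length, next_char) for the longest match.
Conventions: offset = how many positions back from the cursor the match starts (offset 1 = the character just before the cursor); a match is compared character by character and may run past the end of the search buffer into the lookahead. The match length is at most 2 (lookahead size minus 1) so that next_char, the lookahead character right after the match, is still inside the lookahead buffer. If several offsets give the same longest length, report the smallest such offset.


Try each offset into the search buffer:
  offset=1 (pos 3, char 'b'): match length 0
  offset=2 (pos 2, char 'a'): match length 2
  offset=3 (pos 1, char 'a'): match length 1
  offset=4 (pos 0, char 'b'): match length 0
Longest match has length 2 at offset 2.
next_char = character at position 4 + 2 = 6 -> 'f'

Best match: offset=2, length=2 (matching 'ab' starting at position 2)
LZ77 triple: (2, 2, 'f')


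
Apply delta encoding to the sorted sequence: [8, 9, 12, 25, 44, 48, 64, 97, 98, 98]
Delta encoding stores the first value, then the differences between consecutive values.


First value: 8
Deltas:
  9 - 8 = 1
  12 - 9 = 3
  25 - 12 = 13
  44 - 25 = 19
  48 - 44 = 4
  64 - 48 = 16
  97 - 64 = 33
  98 - 97 = 1
  98 - 98 = 0


Delta encoded: [8, 1, 3, 13, 19, 4, 16, 33, 1, 0]


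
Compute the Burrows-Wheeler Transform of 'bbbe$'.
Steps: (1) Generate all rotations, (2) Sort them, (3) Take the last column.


Rotations (sorted):
  0: $bbbe -> last char: e
  1: bbbe$ -> last char: $
  2: bbe$b -> last char: b
  3: be$bb -> last char: b
  4: e$bbb -> last char: b


BWT = e$bbb


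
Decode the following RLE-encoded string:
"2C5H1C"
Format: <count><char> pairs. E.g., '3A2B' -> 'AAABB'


Expanding each <count><char> pair:
  2C -> 'CC'
  5H -> 'HHHHH'
  1C -> 'C'

Decoded = CCHHHHHC


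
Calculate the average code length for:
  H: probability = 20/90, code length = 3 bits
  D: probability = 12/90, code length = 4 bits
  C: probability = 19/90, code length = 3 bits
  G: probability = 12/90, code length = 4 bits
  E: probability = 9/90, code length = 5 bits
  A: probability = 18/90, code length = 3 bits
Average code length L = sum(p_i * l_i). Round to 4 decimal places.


Weighted contributions p_i * l_i:
  H: (20/90) * 3 = 60/90
  D: (12/90) * 4 = 48/90
  C: (19/90) * 3 = 57/90
  G: (12/90) * 4 = 48/90
  E: (9/90) * 5 = 45/90
  A: (18/90) * 3 = 54/90
Sum = (60 + 48 + 57 + 48 + 45 + 54)/90 = 312/90

L = 312/90 = 3.4667 bits/symbol


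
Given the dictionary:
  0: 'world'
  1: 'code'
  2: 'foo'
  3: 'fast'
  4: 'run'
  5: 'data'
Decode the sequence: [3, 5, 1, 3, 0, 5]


Look up each index in the dictionary:
  3 -> 'fast'
  5 -> 'data'
  1 -> 'code'
  3 -> 'fast'
  0 -> 'world'
  5 -> 'data'

Decoded: "fast data code fast world data"


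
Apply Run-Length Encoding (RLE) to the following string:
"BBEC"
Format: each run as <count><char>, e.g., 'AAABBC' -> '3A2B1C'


Scanning runs left to right:
  i=0: run of 'B' x 2 -> '2B'
  i=2: run of 'E' x 1 -> '1E'
  i=3: run of 'C' x 1 -> '1C'

RLE = 2B1E1C


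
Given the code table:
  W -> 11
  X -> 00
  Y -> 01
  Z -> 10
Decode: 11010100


Decoding:
11 -> W
01 -> Y
01 -> Y
00 -> X


Result: WYYX


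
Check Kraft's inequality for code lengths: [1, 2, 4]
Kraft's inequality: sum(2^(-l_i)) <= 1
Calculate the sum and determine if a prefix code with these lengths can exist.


Sum = 2^(-1) + 2^(-2) + 2^(-4)
    = 0.5 + 0.25 + 0.0625
    = 13/16 = 0.8125
Since 0.8125 <= 1, Kraft's inequality IS satisfied.
A prefix code with these lengths CAN exist.

Kraft sum = 0.8125. Satisfied.


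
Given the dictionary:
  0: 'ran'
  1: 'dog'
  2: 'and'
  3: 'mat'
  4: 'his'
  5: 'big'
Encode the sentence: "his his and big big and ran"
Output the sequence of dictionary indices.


Look up each word in the dictionary:
  'his' -> 4
  'his' -> 4
  'and' -> 2
  'big' -> 5
  'big' -> 5
  'and' -> 2
  'ran' -> 0

Encoded: [4, 4, 2, 5, 5, 2, 0]


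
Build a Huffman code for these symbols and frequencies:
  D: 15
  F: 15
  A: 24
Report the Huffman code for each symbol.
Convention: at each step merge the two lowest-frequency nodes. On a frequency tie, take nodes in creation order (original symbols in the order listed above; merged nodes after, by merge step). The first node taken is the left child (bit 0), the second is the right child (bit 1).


Huffman tree construction:
Step 1: Merge D(15) + F(15) = 30
Step 2: Merge A(24) + (D+F)(30) = 54
Read each symbol's code off the tree from the root (left child = 0, right child = 1).

Codes:
  D: 10 (length 2)
  F: 11 (length 2)
  A: 0 (length 1)
Average code length: 84/54 = 1.5556 bits/symbol


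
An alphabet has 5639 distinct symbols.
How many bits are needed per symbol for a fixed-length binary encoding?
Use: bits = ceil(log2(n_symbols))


log2(5639) = 12.4612
Bracket: 2^12 = 4096 < 5639 <= 2^13 = 8192
So ceil(log2(5639)) = 13

bits = ceil(log2(5639)) = ceil(12.4612) = 13 bits


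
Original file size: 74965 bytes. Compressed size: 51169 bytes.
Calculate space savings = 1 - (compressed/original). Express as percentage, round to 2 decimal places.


ratio = compressed/original = 51169/74965 = 0.682572
savings = 1 - ratio = 1 - 0.682572 = 0.317428
as a percentage: 0.317428 * 100 = 31.74%

Space savings = 1 - 51169/74965 = 31.74%


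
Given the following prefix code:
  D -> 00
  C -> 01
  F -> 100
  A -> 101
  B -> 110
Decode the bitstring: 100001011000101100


Decoding step by step:
Bits 100 -> F
Bits 00 -> D
Bits 101 -> A
Bits 100 -> F
Bits 01 -> C
Bits 01 -> C
Bits 100 -> F


Decoded message: FDAFCCF


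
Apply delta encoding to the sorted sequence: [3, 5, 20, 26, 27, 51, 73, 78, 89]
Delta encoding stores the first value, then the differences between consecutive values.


First value: 3
Deltas:
  5 - 3 = 2
  20 - 5 = 15
  26 - 20 = 6
  27 - 26 = 1
  51 - 27 = 24
  73 - 51 = 22
  78 - 73 = 5
  89 - 78 = 11


Delta encoded: [3, 2, 15, 6, 1, 24, 22, 5, 11]


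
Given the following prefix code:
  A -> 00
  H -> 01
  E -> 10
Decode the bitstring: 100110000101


Decoding step by step:
Bits 10 -> E
Bits 01 -> H
Bits 10 -> E
Bits 00 -> A
Bits 01 -> H
Bits 01 -> H


Decoded message: EHEAHH


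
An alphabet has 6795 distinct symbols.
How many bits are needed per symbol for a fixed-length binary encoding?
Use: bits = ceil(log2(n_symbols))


log2(6795) = 12.7303
Bracket: 2^12 = 4096 < 6795 <= 2^13 = 8192
So ceil(log2(6795)) = 13

bits = ceil(log2(6795)) = ceil(12.7303) = 13 bits


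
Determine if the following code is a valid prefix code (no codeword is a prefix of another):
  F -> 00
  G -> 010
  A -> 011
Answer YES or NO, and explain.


Checking each pair (does one codeword prefix another?):
  F='00' vs G='010': no prefix
  F='00' vs A='011': no prefix
  G='010' vs F='00': no prefix
  G='010' vs A='011': no prefix
  A='011' vs F='00': no prefix
  A='011' vs G='010': no prefix
No violation found over all pairs.

YES -- this is a valid prefix code. No codeword is a prefix of any other codeword.


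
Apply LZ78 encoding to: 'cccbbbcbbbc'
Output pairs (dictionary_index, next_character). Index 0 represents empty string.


LZ78 encoding steps:
Dictionary: {0: ''}
Step 1: w='' (idx 0), next='c' -> output (0, 'c'), add 'c' as idx 1
Step 2: w='c' (idx 1), next='c' -> output (1, 'c'), add 'cc' as idx 2
Step 3: w='' (idx 0), next='b' -> output (0, 'b'), add 'b' as idx 3
Step 4: w='b' (idx 3), next='b' -> output (3, 'b'), add 'bb' as idx 4
Step 5: w='c' (idx 1), next='b' -> output (1, 'b'), add 'cb' as idx 5
Step 6: w='bb' (idx 4), next='c' -> output (4, 'c'), add 'bbc' as idx 6


Encoded: [(0, 'c'), (1, 'c'), (0, 'b'), (3, 'b'), (1, 'b'), (4, 'c')]


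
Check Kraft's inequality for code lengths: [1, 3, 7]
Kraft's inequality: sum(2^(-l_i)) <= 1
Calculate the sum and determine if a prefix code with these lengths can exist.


Sum = 2^(-1) + 2^(-3) + 2^(-7)
    = 0.5 + 0.125 + 0.0078125
    = 81/128 = 0.6328125
Since 0.6328125 <= 1, Kraft's inequality IS satisfied.
A prefix code with these lengths CAN exist.

Kraft sum = 0.6328125. Satisfied.


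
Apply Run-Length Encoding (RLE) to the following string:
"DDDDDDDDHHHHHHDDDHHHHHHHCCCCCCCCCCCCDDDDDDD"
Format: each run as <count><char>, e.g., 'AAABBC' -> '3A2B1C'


Scanning runs left to right:
  i=0: run of 'D' x 8 -> '8D'
  i=8: run of 'H' x 6 -> '6H'
  i=14: run of 'D' x 3 -> '3D'
  i=17: run of 'H' x 7 -> '7H'
  i=24: run of 'C' x 12 -> '12C'
  i=36: run of 'D' x 7 -> '7D'

RLE = 8D6H3D7H12C7D


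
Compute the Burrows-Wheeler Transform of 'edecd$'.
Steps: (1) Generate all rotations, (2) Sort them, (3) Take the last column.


Rotations (sorted):
  0: $edecd -> last char: d
  1: cd$ede -> last char: e
  2: d$edec -> last char: c
  3: decd$e -> last char: e
  4: ecd$ed -> last char: d
  5: edecd$ -> last char: $


BWT = deced$


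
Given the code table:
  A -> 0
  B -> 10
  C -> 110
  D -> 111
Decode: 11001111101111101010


Decoding:
110 -> C
0 -> A
111 -> D
110 -> C
111 -> D
110 -> C
10 -> B
10 -> B


Result: CADCDCBB


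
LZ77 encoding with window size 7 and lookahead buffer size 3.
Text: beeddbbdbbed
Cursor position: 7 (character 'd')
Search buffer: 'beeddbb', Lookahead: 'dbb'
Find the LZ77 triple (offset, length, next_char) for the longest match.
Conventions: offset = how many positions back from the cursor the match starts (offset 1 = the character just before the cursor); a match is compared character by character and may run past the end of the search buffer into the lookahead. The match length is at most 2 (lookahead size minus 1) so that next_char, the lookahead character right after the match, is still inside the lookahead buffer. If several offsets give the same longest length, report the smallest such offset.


Try each offset into the search buffer:
  offset=1 (pos 6, char 'b'): match length 0
  offset=2 (pos 5, char 'b'): match length 0
  offset=3 (pos 4, char 'd'): match length 2
  offset=4 (pos 3, char 'd'): match length 1
  offset=5 (pos 2, char 'e'): match length 0
  offset=6 (pos 1, char 'e'): match length 0
  offset=7 (pos 0, char 'b'): match length 0
Longest match has length 2 at offset 3.
next_char = character at position 7 + 2 = 9 -> 'b'

Best match: offset=3, length=2 (matching 'db' starting at position 4)
LZ77 triple: (3, 2, 'b')


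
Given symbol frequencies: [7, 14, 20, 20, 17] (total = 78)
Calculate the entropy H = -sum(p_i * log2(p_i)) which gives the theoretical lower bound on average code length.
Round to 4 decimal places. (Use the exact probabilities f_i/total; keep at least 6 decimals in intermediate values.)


Per-symbol terms -p_i * log2(p_i) with p_i = f_i/78:
  p = 7/78 = 0.089744: log2(p) = -3.478047, -p*log2(p) = 0.312132
  p = 14/78 = 0.179487: log2(p) = -2.478047, -p*log2(p) = 0.444778
  p = 20/78 = 0.256410: log2(p) = -1.963474, -p*log2(p) = 0.503455
  p = 20/78 = 0.256410: log2(p) = -1.963474, -p*log2(p) = 0.503455
  p = 17/78 = 0.217949: log2(p) = -2.197939, -p*log2(p) = 0.479038
H = 0.312132 + 0.444778 + 0.503455 + 0.503455 + 0.479038 = 2.242858

H = 2.2429 bits/symbol


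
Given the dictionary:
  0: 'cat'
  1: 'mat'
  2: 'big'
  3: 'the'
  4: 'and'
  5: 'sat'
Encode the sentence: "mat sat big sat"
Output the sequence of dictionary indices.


Look up each word in the dictionary:
  'mat' -> 1
  'sat' -> 5
  'big' -> 2
  'sat' -> 5

Encoded: [1, 5, 2, 5]


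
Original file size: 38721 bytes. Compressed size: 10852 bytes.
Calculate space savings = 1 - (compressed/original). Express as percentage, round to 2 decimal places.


ratio = compressed/original = 10852/38721 = 0.280261
savings = 1 - ratio = 1 - 0.280261 = 0.719739
as a percentage: 0.719739 * 100 = 71.97%

Space savings = 1 - 10852/38721 = 71.97%


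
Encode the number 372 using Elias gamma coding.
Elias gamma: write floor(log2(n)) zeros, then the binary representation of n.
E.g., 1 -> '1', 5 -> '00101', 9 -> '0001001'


num_bits = floor(log2(372)) + 1 = 9
leading_zeros = num_bits - 1 = 8
binary(372) = 101110100

Elias gamma(372) = '00000000' + '101110100' = 00000000101110100 (17 bits)


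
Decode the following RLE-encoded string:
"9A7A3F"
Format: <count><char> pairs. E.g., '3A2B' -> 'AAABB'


Expanding each <count><char> pair:
  9A -> 'AAAAAAAAA'
  7A -> 'AAAAAAA'
  3F -> 'FFF'

Decoded = AAAAAAAAAAAAAAAAFFF


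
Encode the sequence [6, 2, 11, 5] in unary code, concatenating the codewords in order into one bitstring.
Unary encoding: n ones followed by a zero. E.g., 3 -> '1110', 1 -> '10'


Encode each number as n ones followed by a terminating 0:
  6 -> 1111110 (7 bits)
  2 -> 110 (3 bits)
  11 -> 111111111110 (12 bits)
  5 -> 111110 (6 bits)
Total length = 7 + 3 + 12 + 6 = 28 bits.

Unary([6, 2, 11, 5]) = 1111110110111111111110111110 (28 bits)


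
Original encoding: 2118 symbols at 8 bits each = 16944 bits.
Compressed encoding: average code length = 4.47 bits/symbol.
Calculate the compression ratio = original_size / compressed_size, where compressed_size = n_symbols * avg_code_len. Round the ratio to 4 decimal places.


original_size = n_symbols * orig_bits = 2118 * 8 = 16944 bits
compressed_size = n_symbols * avg_code_len = 2118 * 4.47 = 9467.46 bits
ratio = original_size / compressed_size = 16944 / 9467.46 = 1.7897

Compression ratio = 1.7897


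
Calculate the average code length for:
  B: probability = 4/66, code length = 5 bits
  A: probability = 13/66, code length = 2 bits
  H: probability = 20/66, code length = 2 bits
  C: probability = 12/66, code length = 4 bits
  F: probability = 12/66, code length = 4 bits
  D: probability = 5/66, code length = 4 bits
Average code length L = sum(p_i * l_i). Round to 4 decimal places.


Weighted contributions p_i * l_i:
  B: (4/66) * 5 = 20/66
  A: (13/66) * 2 = 26/66
  H: (20/66) * 2 = 40/66
  C: (12/66) * 4 = 48/66
  F: (12/66) * 4 = 48/66
  D: (5/66) * 4 = 20/66
Sum = (20 + 26 + 40 + 48 + 48 + 20)/66 = 202/66

L = 202/66 = 3.0606 bits/symbol


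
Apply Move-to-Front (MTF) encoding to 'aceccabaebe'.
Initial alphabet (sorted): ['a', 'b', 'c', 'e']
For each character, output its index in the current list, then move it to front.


MTF encoding:
'a': index 0 in ['a', 'b', 'c', 'e'] -> ['a', 'b', 'c', 'e']
'c': index 2 in ['a', 'b', 'c', 'e'] -> ['c', 'a', 'b', 'e']
'e': index 3 in ['c', 'a', 'b', 'e'] -> ['e', 'c', 'a', 'b']
'c': index 1 in ['e', 'c', 'a', 'b'] -> ['c', 'e', 'a', 'b']
'c': index 0 in ['c', 'e', 'a', 'b'] -> ['c', 'e', 'a', 'b']
'a': index 2 in ['c', 'e', 'a', 'b'] -> ['a', 'c', 'e', 'b']
'b': index 3 in ['a', 'c', 'e', 'b'] -> ['b', 'a', 'c', 'e']
'a': index 1 in ['b', 'a', 'c', 'e'] -> ['a', 'b', 'c', 'e']
'e': index 3 in ['a', 'b', 'c', 'e'] -> ['e', 'a', 'b', 'c']
'b': index 2 in ['e', 'a', 'b', 'c'] -> ['b', 'e', 'a', 'c']
'e': index 1 in ['b', 'e', 'a', 'c'] -> ['e', 'b', 'a', 'c']


Output: [0, 2, 3, 1, 0, 2, 3, 1, 3, 2, 1]


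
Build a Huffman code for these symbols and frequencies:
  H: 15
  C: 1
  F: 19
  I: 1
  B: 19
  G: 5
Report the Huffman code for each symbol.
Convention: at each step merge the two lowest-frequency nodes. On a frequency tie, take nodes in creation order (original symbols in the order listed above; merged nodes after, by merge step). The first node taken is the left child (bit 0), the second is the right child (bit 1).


Huffman tree construction:
Step 1: Merge C(1) + I(1) = 2
Step 2: Merge (C+I)(2) + G(5) = 7
Step 3: Merge ((C+I)+G)(7) + H(15) = 22
Step 4: Merge F(19) + B(19) = 38
Step 5: Merge (((C+I)+G)+H)(22) + (F+B)(38) = 60
Read each symbol's code off the tree from the root (left child = 0, right child = 1).

Codes:
  H: 01 (length 2)
  C: 0000 (length 4)
  F: 10 (length 2)
  I: 0001 (length 4)
  B: 11 (length 2)
  G: 001 (length 3)
Average code length: 129/60 = 2.1500 bits/symbol


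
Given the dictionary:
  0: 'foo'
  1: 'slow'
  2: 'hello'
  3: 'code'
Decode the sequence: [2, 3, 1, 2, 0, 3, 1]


Look up each index in the dictionary:
  2 -> 'hello'
  3 -> 'code'
  1 -> 'slow'
  2 -> 'hello'
  0 -> 'foo'
  3 -> 'code'
  1 -> 'slow'

Decoded: "hello code slow hello foo code slow"


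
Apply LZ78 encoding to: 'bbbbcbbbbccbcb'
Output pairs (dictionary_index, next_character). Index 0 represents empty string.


LZ78 encoding steps:
Dictionary: {0: ''}
Step 1: w='' (idx 0), next='b' -> output (0, 'b'), add 'b' as idx 1
Step 2: w='b' (idx 1), next='b' -> output (1, 'b'), add 'bb' as idx 2
Step 3: w='b' (idx 1), next='c' -> output (1, 'c'), add 'bc' as idx 3
Step 4: w='bb' (idx 2), next='b' -> output (2, 'b'), add 'bbb' as idx 4
Step 5: w='bc' (idx 3), next='c' -> output (3, 'c'), add 'bcc' as idx 5
Step 6: w='bc' (idx 3), next='b' -> output (3, 'b'), add 'bcb' as idx 6


Encoded: [(0, 'b'), (1, 'b'), (1, 'c'), (2, 'b'), (3, 'c'), (3, 'b')]
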